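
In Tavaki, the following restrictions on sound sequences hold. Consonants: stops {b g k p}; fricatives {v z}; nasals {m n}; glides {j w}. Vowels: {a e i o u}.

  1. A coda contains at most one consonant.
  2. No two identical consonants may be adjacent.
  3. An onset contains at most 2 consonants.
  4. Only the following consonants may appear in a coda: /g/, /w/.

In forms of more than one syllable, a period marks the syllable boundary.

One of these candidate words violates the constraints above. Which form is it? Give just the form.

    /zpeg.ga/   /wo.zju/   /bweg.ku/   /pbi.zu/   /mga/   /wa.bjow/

/zpeg.ga/ — violates constraint 2: adjacent identical consonants /gg/ → not permitted
/wo.zju/ — σ1 onset /w/, coda /∅/ ok; σ2 onset /zj/ (2C), coda /∅/ ok → permitted
/bweg.ku/ — σ1 onset /bw/ (2C), coda /g/ ok; σ2 onset /k/, coda /∅/ ok → permitted
/pbi.zu/ — σ1 onset /pb/ (2C), coda /∅/ ok; σ2 onset /z/, coda /∅/ ok → permitted
/mga/ — σ1 onset /mg/ (2C), coda /∅/ ok → permitted
/wa.bjow/ — σ1 onset /w/, coda /∅/ ok; σ2 onset /bj/ (2C), coda /w/ ok → permitted

/zpeg.ga/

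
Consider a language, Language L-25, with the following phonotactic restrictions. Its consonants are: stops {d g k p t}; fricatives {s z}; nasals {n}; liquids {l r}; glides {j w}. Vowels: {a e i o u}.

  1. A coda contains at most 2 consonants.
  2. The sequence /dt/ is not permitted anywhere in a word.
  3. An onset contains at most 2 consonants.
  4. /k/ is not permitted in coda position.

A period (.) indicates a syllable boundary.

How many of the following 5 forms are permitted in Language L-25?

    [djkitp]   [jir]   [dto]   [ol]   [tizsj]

2

[djkitp] — violates constraint 3: syllable 1 onset /djk/ has 3 consonants (> 2) → not permitted
[jir] — σ1 onset /j/, coda /r/ ok → permitted
[dto] — violates constraint 2: contains banned sequence /dt/ → not permitted
[ol] — σ1 onset /∅/, coda /l/ ok → permitted
[tizsj] — violates constraint 1: syllable 1 coda /zsj/ has 3 consonants (> 2) → not permitted
Permitted: [jir], [ol] → 2.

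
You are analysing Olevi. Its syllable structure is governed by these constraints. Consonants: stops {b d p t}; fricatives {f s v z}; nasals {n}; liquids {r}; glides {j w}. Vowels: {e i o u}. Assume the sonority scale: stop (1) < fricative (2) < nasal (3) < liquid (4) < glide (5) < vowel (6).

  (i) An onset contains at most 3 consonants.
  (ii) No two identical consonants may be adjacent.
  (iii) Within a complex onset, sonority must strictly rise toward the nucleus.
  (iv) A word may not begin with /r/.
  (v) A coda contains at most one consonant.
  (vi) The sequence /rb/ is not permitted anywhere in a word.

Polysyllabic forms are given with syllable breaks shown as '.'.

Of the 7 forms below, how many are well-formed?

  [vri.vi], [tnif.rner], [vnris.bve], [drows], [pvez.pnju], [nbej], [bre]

[vri.vi] — σ1 onset /vr/ (2→4 rises), coda /∅/ ok; σ2 onset /v/, coda /∅/ ok → well-formed
[tnif.rner] — violates constraint (iii): syllable 2 onset /rn/: /r/ (liquid, 4) → /n/ (nasal, 3) does not rise → ill-formed
[vnris.bve] — σ1 onset /vnr/ (2→3→4 rises), coda /s/ ok; σ2 onset /bv/ (1→2 rises), coda /∅/ ok → well-formed
[drows] — violates constraint (v): syllable 1 coda /ws/ has 2 consonants (> 1) → ill-formed
[pvez.pnju] — σ1 onset /pv/ (1→2 rises), coda /z/ ok; σ2 onset /pnj/ (1→3→5 rises), coda /∅/ ok → well-formed
[nbej] — violates constraint (iii): syllable 1 onset /nb/: /n/ (nasal, 3) → /b/ (stop, 1) does not rise → ill-formed
[bre] — σ1 onset /br/ (1→4 rises), coda /∅/ ok → well-formed
Well-formed: [vri.vi], [vnris.bve], [pvez.pnju], [bre] → 4.

4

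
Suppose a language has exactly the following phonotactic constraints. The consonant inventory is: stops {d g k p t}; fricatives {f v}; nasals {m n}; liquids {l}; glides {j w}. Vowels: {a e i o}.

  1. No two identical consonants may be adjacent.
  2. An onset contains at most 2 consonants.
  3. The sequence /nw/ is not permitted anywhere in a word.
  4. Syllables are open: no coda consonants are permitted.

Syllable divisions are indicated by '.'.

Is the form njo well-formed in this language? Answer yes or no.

yes

njo — σ1 onset /nj/ (2C), coda /∅/ ok → well-formed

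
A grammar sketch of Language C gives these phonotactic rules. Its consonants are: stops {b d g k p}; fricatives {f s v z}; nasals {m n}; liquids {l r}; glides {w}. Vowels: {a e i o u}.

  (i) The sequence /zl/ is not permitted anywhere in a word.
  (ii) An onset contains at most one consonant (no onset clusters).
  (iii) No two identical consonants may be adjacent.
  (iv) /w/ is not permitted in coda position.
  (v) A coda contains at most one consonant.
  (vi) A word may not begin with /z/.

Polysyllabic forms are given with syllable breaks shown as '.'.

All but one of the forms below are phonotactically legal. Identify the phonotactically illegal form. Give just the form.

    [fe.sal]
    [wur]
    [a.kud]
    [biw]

[biw]

[fe.sal] — σ1 onset /f/, coda /∅/ ok; σ2 onset /s/, coda /l/ ok → phonotactically legal
[wur] — σ1 onset /w/, coda /r/ ok → phonotactically legal
[a.kud] — σ1 onset /∅/, coda /∅/ ok; σ2 onset /k/, coda /d/ ok → phonotactically legal
[biw] — violates constraint (iv): syllable 1 coda contains /w/ → phonotactically illegal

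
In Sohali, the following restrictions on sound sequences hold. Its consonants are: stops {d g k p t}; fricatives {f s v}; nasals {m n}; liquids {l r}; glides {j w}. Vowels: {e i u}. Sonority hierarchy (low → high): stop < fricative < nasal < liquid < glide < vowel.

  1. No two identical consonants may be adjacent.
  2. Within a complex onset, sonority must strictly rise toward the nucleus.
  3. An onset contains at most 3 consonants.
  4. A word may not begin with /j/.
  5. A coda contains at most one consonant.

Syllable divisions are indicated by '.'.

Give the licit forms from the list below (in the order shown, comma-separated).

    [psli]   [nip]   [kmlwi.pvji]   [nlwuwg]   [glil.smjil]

[psli], [nip], [glil.smjil]

[psli] — σ1 onset /psl/ (1→2→4 rises), coda /∅/ ok → licit
[nip] — σ1 onset /n/, coda /p/ ok → licit
[kmlwi.pvji] — violates constraint 3: syllable 1 onset /kmlw/ has 4 consonants (> 3) → illicit
[nlwuwg] — violates constraint 5: syllable 1 coda /wg/ has 2 consonants (> 1) → illicit
[glil.smjil] — σ1 onset /gl/ (1→4 rises), coda /l/ ok; σ2 onset /smj/ (2→3→5 rises), coda /l/ ok → licit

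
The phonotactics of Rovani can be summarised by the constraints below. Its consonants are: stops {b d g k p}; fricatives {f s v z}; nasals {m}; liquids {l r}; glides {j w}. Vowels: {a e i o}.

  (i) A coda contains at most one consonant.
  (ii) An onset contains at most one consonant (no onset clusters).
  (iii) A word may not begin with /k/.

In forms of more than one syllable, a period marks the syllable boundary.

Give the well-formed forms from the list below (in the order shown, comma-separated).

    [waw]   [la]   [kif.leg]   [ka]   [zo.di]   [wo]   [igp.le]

[waw], [la], [zo.di], [wo]

[waw] — σ1 onset /w/, coda /w/ ok → well-formed
[la] — σ1 onset /l/, coda /∅/ ok → well-formed
[kif.leg] — violates constraint (iii): word begins with /k/ → ill-formed
[ka] — violates constraint (iii): word begins with /k/ → ill-formed
[zo.di] — σ1 onset /z/, coda /∅/ ok; σ2 onset /d/, coda /∅/ ok → well-formed
[wo] — σ1 onset /w/, coda /∅/ ok → well-formed
[igp.le] — violates constraint (i): syllable 1 coda /gp/ has 2 consonants (> 1) → ill-formed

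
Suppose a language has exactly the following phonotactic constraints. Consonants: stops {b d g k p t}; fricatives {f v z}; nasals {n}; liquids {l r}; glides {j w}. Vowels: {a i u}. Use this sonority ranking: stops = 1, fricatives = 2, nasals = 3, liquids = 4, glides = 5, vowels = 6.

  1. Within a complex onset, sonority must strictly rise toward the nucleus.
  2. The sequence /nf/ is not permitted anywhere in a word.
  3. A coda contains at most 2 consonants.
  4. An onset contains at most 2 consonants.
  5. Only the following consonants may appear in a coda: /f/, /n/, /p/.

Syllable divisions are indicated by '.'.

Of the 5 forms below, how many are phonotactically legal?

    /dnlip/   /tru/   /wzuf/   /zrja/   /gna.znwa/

1

/dnlip/ — violates constraint 4: syllable 1 onset /dnl/ has 3 consonants (> 2) → phonotactically illegal
/tru/ — σ1 onset /tr/ (1→4 rises), coda /∅/ ok → phonotactically legal
/wzuf/ — violates constraint 1: syllable 1 onset /wz/: /w/ (glide, 5) → /z/ (fricative, 2) does not rise → phonotactically illegal
/zrja/ — violates constraint 4: syllable 1 onset /zrj/ has 3 consonants (> 2) → phonotactically illegal
/gna.znwa/ — violates constraint 4: syllable 2 onset /znw/ has 3 consonants (> 2) → phonotactically illegal
Phonotactically legal: /tru/ → 1.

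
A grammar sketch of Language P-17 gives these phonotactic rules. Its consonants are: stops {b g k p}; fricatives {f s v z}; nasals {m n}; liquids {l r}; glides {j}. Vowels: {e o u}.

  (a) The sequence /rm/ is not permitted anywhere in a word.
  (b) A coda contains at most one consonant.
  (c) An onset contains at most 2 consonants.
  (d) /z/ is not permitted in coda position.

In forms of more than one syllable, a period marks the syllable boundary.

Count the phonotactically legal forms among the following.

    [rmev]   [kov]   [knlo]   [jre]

2

[rmev] — violates constraint (a): contains banned sequence /rm/ → phonotactically illegal
[kov] — σ1 onset /k/, coda /v/ ok → phonotactically legal
[knlo] — violates constraint (c): syllable 1 onset /knl/ has 3 consonants (> 2) → phonotactically illegal
[jre] — σ1 onset /jr/ (2C), coda /∅/ ok → phonotactically legal
Phonotactically legal: [kov], [jre] → 2.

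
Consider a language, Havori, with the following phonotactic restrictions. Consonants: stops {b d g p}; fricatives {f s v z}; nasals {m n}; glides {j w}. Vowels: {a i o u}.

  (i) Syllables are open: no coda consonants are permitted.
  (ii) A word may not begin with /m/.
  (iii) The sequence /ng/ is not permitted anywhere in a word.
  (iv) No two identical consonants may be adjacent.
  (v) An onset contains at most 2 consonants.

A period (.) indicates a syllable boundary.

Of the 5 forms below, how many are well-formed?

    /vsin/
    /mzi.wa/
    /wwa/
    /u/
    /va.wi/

2

/vsin/ — violates constraint (i): syllable 1 coda /n/ has 1 consonant (> 0) → ill-formed
/mzi.wa/ — violates constraint (ii): word begins with /m/ → ill-formed
/wwa/ — violates constraint (iv): adjacent identical consonants /ww/ → ill-formed
/u/ — σ1 onset /∅/, coda /∅/ ok → well-formed
/va.wi/ — σ1 onset /v/, coda /∅/ ok; σ2 onset /w/, coda /∅/ ok → well-formed
Well-formed: /u/, /va.wi/ → 2.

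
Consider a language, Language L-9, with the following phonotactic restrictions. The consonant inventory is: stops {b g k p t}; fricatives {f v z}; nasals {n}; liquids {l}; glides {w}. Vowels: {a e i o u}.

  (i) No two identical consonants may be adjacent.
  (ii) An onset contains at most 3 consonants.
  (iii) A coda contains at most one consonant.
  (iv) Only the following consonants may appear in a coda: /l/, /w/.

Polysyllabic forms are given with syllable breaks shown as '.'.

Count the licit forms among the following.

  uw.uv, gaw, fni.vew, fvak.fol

2

uw.uv — violates constraint (iv): syllable 2 coda contains /v/, which is not a licensed coda consonant → illicit
gaw — σ1 onset /g/, coda /w/ ok → licit
fni.vew — σ1 onset /fn/ (2C), coda /∅/ ok; σ2 onset /v/, coda /w/ ok → licit
fvak.fol — violates constraint (iv): syllable 1 coda contains /k/, which is not a licensed coda consonant → illicit
Licit: gaw, fni.vew → 2.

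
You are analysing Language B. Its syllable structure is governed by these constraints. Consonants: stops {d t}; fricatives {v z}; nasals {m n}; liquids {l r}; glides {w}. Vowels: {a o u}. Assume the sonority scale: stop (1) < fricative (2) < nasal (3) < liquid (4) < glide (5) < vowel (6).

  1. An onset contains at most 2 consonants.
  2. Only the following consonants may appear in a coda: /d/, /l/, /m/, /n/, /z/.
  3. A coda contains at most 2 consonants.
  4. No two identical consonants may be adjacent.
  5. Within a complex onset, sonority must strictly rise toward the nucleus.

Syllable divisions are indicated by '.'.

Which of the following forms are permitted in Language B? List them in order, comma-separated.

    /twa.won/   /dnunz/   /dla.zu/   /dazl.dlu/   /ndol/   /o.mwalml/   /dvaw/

/twa.won/, /dnunz/, /dla.zu/, /dazl.dlu/

/twa.won/ — σ1 onset /tw/ (1→5 rises), coda /∅/ ok; σ2 onset /w/, coda /n/ ok → permitted
/dnunz/ — σ1 onset /dn/ (1→3 rises), coda /nz/ (2C) ok → permitted
/dla.zu/ — σ1 onset /dl/ (1→4 rises), coda /∅/ ok; σ2 onset /z/, coda /∅/ ok → permitted
/dazl.dlu/ — σ1 onset /d/, coda /zl/ (2C) ok; σ2 onset /dl/ (1→4 rises), coda /∅/ ok → permitted
/ndol/ — violates constraint 5: syllable 1 onset /nd/: /n/ (nasal, 3) → /d/ (stop, 1) does not rise → not permitted
/o.mwalml/ — violates constraint 3: syllable 2 coda /lml/ has 3 consonants (> 2) → not permitted
/dvaw/ — violates constraint 2: syllable 1 coda contains /w/, which is not a licensed coda consonant → not permitted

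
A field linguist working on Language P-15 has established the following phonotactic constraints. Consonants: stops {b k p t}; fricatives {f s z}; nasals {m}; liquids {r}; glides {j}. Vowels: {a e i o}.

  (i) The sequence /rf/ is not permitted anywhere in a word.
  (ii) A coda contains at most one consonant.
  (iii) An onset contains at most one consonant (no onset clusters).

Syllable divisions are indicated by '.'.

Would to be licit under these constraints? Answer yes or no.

to — σ1 onset /t/, coda /∅/ ok → licit

yes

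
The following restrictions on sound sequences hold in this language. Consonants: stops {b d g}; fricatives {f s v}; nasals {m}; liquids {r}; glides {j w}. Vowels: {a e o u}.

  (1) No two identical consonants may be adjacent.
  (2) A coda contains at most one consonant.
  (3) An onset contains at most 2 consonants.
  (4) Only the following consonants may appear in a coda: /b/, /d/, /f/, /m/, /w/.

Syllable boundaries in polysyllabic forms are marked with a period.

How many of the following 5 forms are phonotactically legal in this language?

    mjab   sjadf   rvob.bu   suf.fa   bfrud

1

mjab — σ1 onset /mj/ (2C), coda /b/ ok → phonotactically legal
sjadf — violates constraint 2: syllable 1 coda /df/ has 2 consonants (> 1) → phonotactically illegal
rvob.bu — violates constraint 1: adjacent identical consonants /bb/ → phonotactically illegal
suf.fa — violates constraint 1: adjacent identical consonants /ff/ → phonotactically illegal
bfrud — violates constraint 3: syllable 1 onset /bfr/ has 3 consonants (> 2) → phonotactically illegal
Phonotactically legal: mjab → 1.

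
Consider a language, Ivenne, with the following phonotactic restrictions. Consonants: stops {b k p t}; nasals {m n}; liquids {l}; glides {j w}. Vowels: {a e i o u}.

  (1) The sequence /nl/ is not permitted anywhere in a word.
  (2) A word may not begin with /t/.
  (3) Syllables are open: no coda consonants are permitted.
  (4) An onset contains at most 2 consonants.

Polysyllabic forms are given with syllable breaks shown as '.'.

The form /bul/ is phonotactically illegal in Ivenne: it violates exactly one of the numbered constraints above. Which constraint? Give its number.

/bul/: syllable 1 coda /l/ has 1 consonant (> 0).
This is a violation of constraint 3: "Syllables are open: no coda consonants are permitted."
The remaining constraints (1, 2, 4) are satisfied.

3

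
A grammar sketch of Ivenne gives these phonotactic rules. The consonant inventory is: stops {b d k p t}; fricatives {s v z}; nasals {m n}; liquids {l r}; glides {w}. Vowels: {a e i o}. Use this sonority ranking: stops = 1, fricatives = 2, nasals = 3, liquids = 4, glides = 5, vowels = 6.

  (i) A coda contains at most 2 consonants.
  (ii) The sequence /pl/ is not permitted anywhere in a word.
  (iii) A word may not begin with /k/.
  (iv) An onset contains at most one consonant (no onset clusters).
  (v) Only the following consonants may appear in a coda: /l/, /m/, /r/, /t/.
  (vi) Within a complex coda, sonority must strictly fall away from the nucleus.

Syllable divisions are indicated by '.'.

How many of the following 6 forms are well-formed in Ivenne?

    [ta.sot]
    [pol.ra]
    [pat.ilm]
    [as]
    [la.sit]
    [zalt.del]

5

[ta.sot] — σ1 onset /t/, coda /∅/ ok; σ2 onset /s/, coda /t/ ok → well-formed
[pol.ra] — σ1 onset /p/, coda /l/ ok; σ2 onset /r/, coda /∅/ ok → well-formed
[pat.ilm] — σ1 onset /p/, coda /t/ ok; σ2 onset /∅/, coda /lm/ (4→3 falls) ok → well-formed
[as] — violates constraint (v): syllable 1 coda contains /s/, which is not a licensed coda consonant → ill-formed
[la.sit] — σ1 onset /l/, coda /∅/ ok; σ2 onset /s/, coda /t/ ok → well-formed
[zalt.del] — σ1 onset /z/, coda /lt/ (4→1 falls) ok; σ2 onset /d/, coda /l/ ok → well-formed
Well-formed: [ta.sot], [pol.ra], [pat.ilm], [la.sit], [zalt.del] → 5.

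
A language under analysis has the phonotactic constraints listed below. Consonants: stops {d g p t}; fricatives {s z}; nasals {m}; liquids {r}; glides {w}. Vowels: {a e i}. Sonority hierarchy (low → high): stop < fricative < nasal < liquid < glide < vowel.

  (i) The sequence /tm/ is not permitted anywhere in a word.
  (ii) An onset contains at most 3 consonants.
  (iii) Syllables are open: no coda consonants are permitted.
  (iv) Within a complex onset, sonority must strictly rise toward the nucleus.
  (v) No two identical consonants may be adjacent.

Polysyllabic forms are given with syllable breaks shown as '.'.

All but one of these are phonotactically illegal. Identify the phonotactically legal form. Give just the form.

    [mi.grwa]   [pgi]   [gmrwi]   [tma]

[mi.grwa] — σ1 onset /m/, coda /∅/ ok; σ2 onset /grw/ (1→4→5 rises), coda /∅/ ok → phonotactically legal
[pgi] — violates constraint (iv): syllable 1 onset /pg/: /p/ (stop, 1) → /g/ (stop, 1) does not rise → phonotactically illegal
[gmrwi] — violates constraint (ii): syllable 1 onset /gmrw/ has 4 consonants (> 3) → phonotactically illegal
[tma] — violates constraint (i): contains banned sequence /tm/ → phonotactically illegal

[mi.grwa]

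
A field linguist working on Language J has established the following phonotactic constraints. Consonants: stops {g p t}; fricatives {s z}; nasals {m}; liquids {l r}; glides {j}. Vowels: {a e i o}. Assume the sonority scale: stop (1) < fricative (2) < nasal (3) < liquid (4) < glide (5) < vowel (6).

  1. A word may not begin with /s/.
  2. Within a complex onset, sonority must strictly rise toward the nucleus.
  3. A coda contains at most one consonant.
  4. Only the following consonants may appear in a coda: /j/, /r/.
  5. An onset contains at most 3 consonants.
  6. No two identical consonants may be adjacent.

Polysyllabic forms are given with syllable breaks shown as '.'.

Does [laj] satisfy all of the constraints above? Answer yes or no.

[laj] — σ1 onset /l/, coda /j/ ok → licit

yes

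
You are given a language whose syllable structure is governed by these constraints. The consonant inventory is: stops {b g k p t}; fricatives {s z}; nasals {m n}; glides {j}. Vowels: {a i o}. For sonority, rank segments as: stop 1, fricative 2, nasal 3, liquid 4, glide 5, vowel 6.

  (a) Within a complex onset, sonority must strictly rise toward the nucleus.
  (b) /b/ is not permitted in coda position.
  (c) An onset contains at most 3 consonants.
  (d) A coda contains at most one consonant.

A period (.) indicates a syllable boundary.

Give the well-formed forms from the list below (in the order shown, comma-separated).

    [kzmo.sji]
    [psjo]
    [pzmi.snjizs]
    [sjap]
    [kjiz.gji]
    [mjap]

[kzmo.sji], [psjo], [sjap], [kjiz.gji], [mjap]

[kzmo.sji] — σ1 onset /kzm/ (1→2→3 rises), coda /∅/ ok; σ2 onset /sj/ (2→5 rises), coda /∅/ ok → well-formed
[psjo] — σ1 onset /psj/ (1→2→5 rises), coda /∅/ ok → well-formed
[pzmi.snjizs] — violates constraint (d): syllable 2 coda /zs/ has 2 consonants (> 1) → ill-formed
[sjap] — σ1 onset /sj/ (2→5 rises), coda /p/ ok → well-formed
[kjiz.gji] — σ1 onset /kj/ (1→5 rises), coda /z/ ok; σ2 onset /gj/ (1→5 rises), coda /∅/ ok → well-formed
[mjap] — σ1 onset /mj/ (3→5 rises), coda /p/ ok → well-formed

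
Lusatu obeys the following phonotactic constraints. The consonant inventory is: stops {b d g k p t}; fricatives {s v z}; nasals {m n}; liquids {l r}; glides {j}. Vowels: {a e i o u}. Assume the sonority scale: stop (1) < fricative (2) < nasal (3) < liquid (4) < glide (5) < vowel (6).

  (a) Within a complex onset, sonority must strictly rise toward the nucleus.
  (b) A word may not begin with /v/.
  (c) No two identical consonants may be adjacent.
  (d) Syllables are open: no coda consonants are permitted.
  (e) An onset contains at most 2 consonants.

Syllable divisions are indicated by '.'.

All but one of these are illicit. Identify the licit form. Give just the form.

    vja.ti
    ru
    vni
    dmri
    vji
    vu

vja.ti — violates constraint (b): word begins with /v/ → illicit
ru — σ1 onset /r/, coda /∅/ ok → licit
vni — violates constraint (b): word begins with /v/ → illicit
dmri — violates constraint (e): syllable 1 onset /dmr/ has 3 consonants (> 2) → illicit
vji — violates constraint (b): word begins with /v/ → illicit
vu — violates constraint (b): word begins with /v/ → illicit

ru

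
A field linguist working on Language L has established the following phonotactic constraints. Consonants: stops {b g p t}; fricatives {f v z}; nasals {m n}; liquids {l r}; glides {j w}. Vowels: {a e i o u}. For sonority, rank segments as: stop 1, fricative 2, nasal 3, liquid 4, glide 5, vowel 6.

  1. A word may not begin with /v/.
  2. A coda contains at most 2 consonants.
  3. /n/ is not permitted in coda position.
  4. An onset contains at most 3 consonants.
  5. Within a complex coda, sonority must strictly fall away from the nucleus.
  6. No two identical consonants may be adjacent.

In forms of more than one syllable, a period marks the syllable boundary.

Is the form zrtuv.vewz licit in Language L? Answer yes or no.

no

zrtuv.vewz — violates constraint 6: adjacent identical consonants /vv/ → illicit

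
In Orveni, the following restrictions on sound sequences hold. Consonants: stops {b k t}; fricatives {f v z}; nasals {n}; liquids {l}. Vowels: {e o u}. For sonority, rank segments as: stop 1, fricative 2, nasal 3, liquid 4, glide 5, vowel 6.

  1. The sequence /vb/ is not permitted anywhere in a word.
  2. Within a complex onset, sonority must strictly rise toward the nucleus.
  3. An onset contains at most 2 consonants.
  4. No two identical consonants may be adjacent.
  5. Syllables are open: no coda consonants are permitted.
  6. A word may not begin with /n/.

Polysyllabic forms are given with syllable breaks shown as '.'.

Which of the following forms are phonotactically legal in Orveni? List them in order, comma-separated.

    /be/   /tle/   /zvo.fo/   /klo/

/be/ — σ1 onset /b/, coda /∅/ ok → phonotactically legal
/tle/ — σ1 onset /tl/ (1→4 rises), coda /∅/ ok → phonotactically legal
/zvo.fo/ — violates constraint 2: syllable 1 onset /zv/: /z/ (fricative, 2) → /v/ (fricative, 2) does not rise → phonotactically illegal
/klo/ — σ1 onset /kl/ (1→4 rises), coda /∅/ ok → phonotactically legal

/be/, /tle/, /klo/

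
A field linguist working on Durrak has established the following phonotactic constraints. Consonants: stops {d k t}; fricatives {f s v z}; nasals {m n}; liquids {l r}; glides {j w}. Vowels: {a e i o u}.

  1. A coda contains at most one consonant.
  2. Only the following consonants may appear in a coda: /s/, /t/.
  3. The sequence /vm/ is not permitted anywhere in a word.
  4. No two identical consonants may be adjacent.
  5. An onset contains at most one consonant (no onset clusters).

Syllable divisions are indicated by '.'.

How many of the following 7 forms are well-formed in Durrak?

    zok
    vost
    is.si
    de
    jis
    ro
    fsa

zok — violates constraint 2: syllable 1 coda contains /k/, which is not a licensed coda consonant → ill-formed
vost — violates constraint 1: syllable 1 coda /st/ has 2 consonants (> 1) → ill-formed
is.si — violates constraint 4: adjacent identical consonants /ss/ → ill-formed
de — σ1 onset /d/, coda /∅/ ok → well-formed
jis — σ1 onset /j/, coda /s/ ok → well-formed
ro — σ1 onset /r/, coda /∅/ ok → well-formed
fsa — violates constraint 5: syllable 1 onset /fs/ has 2 consonants (> 1) → ill-formed
Well-formed: de, jis, ro → 3.

3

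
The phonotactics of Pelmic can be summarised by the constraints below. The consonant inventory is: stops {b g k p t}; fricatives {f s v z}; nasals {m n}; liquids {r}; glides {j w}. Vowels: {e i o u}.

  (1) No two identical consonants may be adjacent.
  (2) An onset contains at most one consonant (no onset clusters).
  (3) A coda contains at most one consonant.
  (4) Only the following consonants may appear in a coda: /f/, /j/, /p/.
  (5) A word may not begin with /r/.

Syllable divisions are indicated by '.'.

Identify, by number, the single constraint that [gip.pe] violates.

1

[gip.pe]: adjacent identical consonants /pp/.
This is a violation of constraint 1: "No two identical consonants may be adjacent."
The remaining constraints (2, 3, 4, 5) are satisfied.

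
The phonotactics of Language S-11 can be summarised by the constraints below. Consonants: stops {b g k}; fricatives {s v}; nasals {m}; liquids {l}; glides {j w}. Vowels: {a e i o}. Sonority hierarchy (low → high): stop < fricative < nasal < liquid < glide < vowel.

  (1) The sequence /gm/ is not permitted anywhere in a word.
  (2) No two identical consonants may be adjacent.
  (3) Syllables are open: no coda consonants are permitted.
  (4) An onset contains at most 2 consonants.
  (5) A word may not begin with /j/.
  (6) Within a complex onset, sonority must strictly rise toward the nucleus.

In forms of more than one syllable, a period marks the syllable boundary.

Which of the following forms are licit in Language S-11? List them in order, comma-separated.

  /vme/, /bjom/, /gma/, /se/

/vme/ — σ1 onset /vm/ (2→3 rises), coda /∅/ ok → licit
/bjom/ — violates constraint 3: syllable 1 coda /m/ has 1 consonant (> 0) → illicit
/gma/ — violates constraint 1: contains banned sequence /gm/ → illicit
/se/ — σ1 onset /s/, coda /∅/ ok → licit

/vme/, /se/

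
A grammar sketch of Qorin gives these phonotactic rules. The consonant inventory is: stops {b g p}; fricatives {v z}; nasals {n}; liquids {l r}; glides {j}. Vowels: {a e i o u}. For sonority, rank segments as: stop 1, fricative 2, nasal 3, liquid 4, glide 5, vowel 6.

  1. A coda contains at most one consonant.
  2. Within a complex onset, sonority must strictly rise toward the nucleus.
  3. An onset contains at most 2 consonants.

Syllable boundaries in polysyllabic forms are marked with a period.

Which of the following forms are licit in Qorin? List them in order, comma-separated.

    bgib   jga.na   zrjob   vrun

vrun

bgib — violates constraint 2: syllable 1 onset /bg/: /b/ (stop, 1) → /g/ (stop, 1) does not rise → illicit
jga.na — violates constraint 2: syllable 1 onset /jg/: /j/ (glide, 5) → /g/ (stop, 1) does not rise → illicit
zrjob — violates constraint 3: syllable 1 onset /zrj/ has 3 consonants (> 2) → illicit
vrun — σ1 onset /vr/ (2→4 rises), coda /n/ ok → licit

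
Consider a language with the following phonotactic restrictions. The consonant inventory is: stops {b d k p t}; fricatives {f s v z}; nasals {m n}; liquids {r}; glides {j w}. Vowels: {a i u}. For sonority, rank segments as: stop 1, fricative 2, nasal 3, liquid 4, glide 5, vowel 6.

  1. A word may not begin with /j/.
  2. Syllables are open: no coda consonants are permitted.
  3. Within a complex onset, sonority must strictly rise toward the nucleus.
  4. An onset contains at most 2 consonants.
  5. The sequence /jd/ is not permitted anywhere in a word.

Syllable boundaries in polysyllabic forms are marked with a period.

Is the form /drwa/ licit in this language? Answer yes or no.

/drwa/ — violates constraint 4: syllable 1 onset /drw/ has 3 consonants (> 2) → illicit

no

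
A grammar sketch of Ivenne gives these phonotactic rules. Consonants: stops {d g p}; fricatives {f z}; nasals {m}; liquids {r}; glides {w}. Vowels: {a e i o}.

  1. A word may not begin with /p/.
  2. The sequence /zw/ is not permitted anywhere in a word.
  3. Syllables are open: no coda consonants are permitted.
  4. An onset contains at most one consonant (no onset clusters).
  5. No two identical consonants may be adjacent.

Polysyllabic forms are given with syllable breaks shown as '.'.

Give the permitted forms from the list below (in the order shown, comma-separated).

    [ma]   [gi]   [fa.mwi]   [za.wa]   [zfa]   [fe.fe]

[ma], [gi], [za.wa], [fe.fe]

[ma] — σ1 onset /m/, coda /∅/ ok → permitted
[gi] — σ1 onset /g/, coda /∅/ ok → permitted
[fa.mwi] — violates constraint 4: syllable 2 onset /mw/ has 2 consonants (> 1) → not permitted
[za.wa] — σ1 onset /z/, coda /∅/ ok; σ2 onset /w/, coda /∅/ ok → permitted
[zfa] — violates constraint 4: syllable 1 onset /zf/ has 2 consonants (> 1) → not permitted
[fe.fe] — σ1 onset /f/, coda /∅/ ok; σ2 onset /f/, coda /∅/ ok → permitted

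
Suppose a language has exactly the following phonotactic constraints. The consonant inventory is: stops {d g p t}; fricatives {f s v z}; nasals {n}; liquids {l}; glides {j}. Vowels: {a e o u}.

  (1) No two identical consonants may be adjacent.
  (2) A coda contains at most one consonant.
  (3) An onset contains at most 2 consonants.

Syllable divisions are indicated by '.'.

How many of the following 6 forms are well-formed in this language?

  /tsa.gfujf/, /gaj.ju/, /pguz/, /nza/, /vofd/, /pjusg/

/tsa.gfujf/ — violates constraint 2: syllable 2 coda /jf/ has 2 consonants (> 1) → ill-formed
/gaj.ju/ — violates constraint 1: adjacent identical consonants /jj/ → ill-formed
/pguz/ — σ1 onset /pg/ (2C), coda /z/ ok → well-formed
/nza/ — σ1 onset /nz/ (2C), coda /∅/ ok → well-formed
/vofd/ — violates constraint 2: syllable 1 coda /fd/ has 2 consonants (> 1) → ill-formed
/pjusg/ — violates constraint 2: syllable 1 coda /sg/ has 2 consonants (> 1) → ill-formed
Well-formed: /pguz/, /nza/ → 2.

2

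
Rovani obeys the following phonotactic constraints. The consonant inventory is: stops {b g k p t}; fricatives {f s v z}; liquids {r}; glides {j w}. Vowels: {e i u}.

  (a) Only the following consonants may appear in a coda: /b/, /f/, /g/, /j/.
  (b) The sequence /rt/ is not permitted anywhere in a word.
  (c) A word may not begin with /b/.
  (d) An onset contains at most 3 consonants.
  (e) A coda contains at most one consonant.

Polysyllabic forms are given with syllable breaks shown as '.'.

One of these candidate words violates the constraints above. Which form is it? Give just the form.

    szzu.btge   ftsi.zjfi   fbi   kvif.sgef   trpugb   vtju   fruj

szzu.btge — σ1 onset /szz/ (3C), coda /∅/ ok; σ2 onset /btg/ (3C), coda /∅/ ok → licit
ftsi.zjfi — σ1 onset /fts/ (3C), coda /∅/ ok; σ2 onset /zjf/ (3C), coda /∅/ ok → licit
fbi — σ1 onset /fb/ (2C), coda /∅/ ok → licit
kvif.sgef — σ1 onset /kv/ (2C), coda /f/ ok; σ2 onset /sg/ (2C), coda /f/ ok → licit
trpugb — violates constraint (e): syllable 1 coda /gb/ has 2 consonants (> 1) → illicit
vtju — σ1 onset /vtj/ (3C), coda /∅/ ok → licit
fruj — σ1 onset /fr/ (2C), coda /j/ ok → licit

trpugb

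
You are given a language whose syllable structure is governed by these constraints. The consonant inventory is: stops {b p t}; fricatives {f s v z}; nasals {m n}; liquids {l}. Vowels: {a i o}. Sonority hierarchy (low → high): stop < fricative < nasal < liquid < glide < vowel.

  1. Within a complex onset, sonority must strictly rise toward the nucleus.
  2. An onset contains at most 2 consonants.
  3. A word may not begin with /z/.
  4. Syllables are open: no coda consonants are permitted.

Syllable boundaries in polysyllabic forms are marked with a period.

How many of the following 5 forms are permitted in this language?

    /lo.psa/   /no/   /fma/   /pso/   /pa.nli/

/lo.psa/ — σ1 onset /l/, coda /∅/ ok; σ2 onset /ps/ (1→2 rises), coda /∅/ ok → permitted
/no/ — σ1 onset /n/, coda /∅/ ok → permitted
/fma/ — σ1 onset /fm/ (2→3 rises), coda /∅/ ok → permitted
/pso/ — σ1 onset /ps/ (1→2 rises), coda /∅/ ok → permitted
/pa.nli/ — σ1 onset /p/, coda /∅/ ok; σ2 onset /nl/ (3→4 rises), coda /∅/ ok → permitted
Permitted: /lo.psa/, /no/, /fma/, /pso/, /pa.nli/ → 5.

5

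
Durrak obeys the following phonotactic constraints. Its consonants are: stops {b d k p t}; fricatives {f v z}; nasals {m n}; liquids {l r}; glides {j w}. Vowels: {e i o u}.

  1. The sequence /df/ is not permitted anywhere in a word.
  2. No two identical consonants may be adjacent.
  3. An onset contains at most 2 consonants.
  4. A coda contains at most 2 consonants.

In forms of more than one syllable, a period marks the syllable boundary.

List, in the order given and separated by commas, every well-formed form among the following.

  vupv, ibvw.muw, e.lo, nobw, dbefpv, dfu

vupv — σ1 onset /v/, coda /pv/ (2C) ok → well-formed
ibvw.muw — violates constraint 4: syllable 1 coda /bvw/ has 3 consonants (> 2) → ill-formed
e.lo — σ1 onset /∅/, coda /∅/ ok; σ2 onset /l/, coda /∅/ ok → well-formed
nobw — σ1 onset /n/, coda /bw/ (2C) ok → well-formed
dbefpv — violates constraint 4: syllable 1 coda /fpv/ has 3 consonants (> 2) → ill-formed
dfu — violates constraint 1: contains banned sequence /df/ → ill-formed

vupv, e.lo, nobw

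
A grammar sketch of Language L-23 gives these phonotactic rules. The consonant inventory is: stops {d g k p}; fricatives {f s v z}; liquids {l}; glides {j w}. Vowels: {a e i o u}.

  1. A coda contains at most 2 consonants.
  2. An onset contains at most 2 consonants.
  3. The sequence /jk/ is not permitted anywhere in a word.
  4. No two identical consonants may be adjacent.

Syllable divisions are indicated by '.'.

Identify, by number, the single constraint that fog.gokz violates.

fog.gokz: adjacent identical consonants /gg/.
This is a violation of constraint 4: "No two identical consonants may be adjacent."
The remaining constraints (1, 2, 3) are satisfied.

4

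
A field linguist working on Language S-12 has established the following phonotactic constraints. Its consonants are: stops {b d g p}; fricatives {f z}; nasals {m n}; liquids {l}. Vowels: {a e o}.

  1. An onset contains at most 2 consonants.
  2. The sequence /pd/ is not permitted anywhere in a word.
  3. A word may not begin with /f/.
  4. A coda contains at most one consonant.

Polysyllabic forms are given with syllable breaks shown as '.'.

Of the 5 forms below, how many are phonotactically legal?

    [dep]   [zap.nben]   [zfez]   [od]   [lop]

[dep] — σ1 onset /d/, coda /p/ ok → phonotactically legal
[zap.nben] — σ1 onset /z/, coda /p/ ok; σ2 onset /nb/ (2C), coda /n/ ok → phonotactically legal
[zfez] — σ1 onset /zf/ (2C), coda /z/ ok → phonotactically legal
[od] — σ1 onset /∅/, coda /d/ ok → phonotactically legal
[lop] — σ1 onset /l/, coda /p/ ok → phonotactically legal
Phonotactically legal: [dep], [zap.nben], [zfez], [od], [lop] → 5.

5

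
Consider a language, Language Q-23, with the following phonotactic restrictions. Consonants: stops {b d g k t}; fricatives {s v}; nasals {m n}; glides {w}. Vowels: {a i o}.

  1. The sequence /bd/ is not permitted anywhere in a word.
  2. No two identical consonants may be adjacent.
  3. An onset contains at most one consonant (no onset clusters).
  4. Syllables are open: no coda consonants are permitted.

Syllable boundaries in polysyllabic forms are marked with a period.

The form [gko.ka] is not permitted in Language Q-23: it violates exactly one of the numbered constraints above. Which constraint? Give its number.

3

[gko.ka]: syllable 1 onset /gk/ has 2 consonants (> 1).
This is a violation of constraint 3: "An onset contains at most one consonant (no onset clusters)."
The remaining constraints (1, 2, 4) are satisfied.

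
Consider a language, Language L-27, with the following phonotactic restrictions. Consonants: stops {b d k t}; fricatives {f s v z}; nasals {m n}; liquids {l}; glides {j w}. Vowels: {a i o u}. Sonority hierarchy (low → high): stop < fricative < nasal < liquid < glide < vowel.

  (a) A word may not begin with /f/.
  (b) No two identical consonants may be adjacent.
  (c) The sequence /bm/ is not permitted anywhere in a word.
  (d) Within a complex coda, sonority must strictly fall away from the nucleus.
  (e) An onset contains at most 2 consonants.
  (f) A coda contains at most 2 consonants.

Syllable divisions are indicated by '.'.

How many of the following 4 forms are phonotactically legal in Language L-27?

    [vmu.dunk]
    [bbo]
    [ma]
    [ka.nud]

[vmu.dunk] — σ1 onset /vm/ (2C), coda /∅/ ok; σ2 onset /d/, coda /nk/ (3→1 falls) ok → phonotactically legal
[bbo] — violates constraint (b): adjacent identical consonants /bb/ → phonotactically illegal
[ma] — σ1 onset /m/, coda /∅/ ok → phonotactically legal
[ka.nud] — σ1 onset /k/, coda /∅/ ok; σ2 onset /n/, coda /d/ ok → phonotactically legal
Phonotactically legal: [vmu.dunk], [ma], [ka.nud] → 3.

3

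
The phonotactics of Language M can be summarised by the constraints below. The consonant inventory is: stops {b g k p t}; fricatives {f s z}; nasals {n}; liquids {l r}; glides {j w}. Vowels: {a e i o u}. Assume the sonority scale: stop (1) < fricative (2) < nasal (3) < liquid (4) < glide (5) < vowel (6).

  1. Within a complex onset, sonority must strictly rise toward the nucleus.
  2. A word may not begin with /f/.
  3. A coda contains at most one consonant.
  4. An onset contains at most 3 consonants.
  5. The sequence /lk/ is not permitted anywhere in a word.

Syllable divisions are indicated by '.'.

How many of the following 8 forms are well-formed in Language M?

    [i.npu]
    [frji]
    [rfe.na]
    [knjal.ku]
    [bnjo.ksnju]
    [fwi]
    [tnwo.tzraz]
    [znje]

2

[i.npu] — violates constraint 1: syllable 2 onset /np/: /n/ (nasal, 3) → /p/ (stop, 1) does not rise → ill-formed
[frji] — violates constraint 2: word begins with /f/ → ill-formed
[rfe.na] — violates constraint 1: syllable 1 onset /rf/: /r/ (liquid, 4) → /f/ (fricative, 2) does not rise → ill-formed
[knjal.ku] — violates constraint 5: contains banned sequence /lk/ → ill-formed
[bnjo.ksnju] — violates constraint 4: syllable 2 onset /ksnj/ has 4 consonants (> 3) → ill-formed
[fwi] — violates constraint 2: word begins with /f/ → ill-formed
[tnwo.tzraz] — σ1 onset /tnw/ (1→3→5 rises), coda /∅/ ok; σ2 onset /tzr/ (1→2→4 rises), coda /z/ ok → well-formed
[znje] — σ1 onset /znj/ (2→3→5 rises), coda /∅/ ok → well-formed
Well-formed: [tnwo.tzraz], [znje] → 2.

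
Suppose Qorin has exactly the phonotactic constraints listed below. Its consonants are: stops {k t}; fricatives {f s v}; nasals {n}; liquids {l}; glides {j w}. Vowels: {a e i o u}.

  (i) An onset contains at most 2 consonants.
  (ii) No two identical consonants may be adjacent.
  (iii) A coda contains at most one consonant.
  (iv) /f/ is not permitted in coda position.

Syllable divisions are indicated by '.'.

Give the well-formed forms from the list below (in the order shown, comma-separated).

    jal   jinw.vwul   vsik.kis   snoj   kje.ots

jal — σ1 onset /j/, coda /l/ ok → well-formed
jinw.vwul — violates constraint (iii): syllable 1 coda /nw/ has 2 consonants (> 1) → ill-formed
vsik.kis — violates constraint (ii): adjacent identical consonants /kk/ → ill-formed
snoj — σ1 onset /sn/ (2C), coda /j/ ok → well-formed
kje.ots — violates constraint (iii): syllable 2 coda /ts/ has 2 consonants (> 1) → ill-formed

jal, snoj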